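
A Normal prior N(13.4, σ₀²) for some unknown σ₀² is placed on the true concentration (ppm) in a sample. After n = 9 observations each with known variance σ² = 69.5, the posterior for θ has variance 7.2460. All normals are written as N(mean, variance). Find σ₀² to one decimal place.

σ₀² = 117.5

Posterior precision equals prior precision plus data precision: 1/σ_n² = 1/σ₀² + n/σ².
So 1/σ₀² = 1/7.2460 − 9/69.5 = 0.138007 − 0.129496 = 0.008511.
Hence σ₀² = 1/0.008511 ≈ 117.5.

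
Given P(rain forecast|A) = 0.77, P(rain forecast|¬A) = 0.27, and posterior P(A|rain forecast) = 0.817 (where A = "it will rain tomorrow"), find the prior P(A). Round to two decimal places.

P(A) = 0.61

In odds form, posterior odds = prior odds × likelihood ratio, so prior odds = posterior odds ÷ LR.
Posterior odds = 0.817/(1−0.817) = 4.4645. LR = 0.77/0.27 = 2.8519.
Prior odds = 4.4645/2.8519 = 1.5654, so P(A) = 1.5654/(1+1.5654) ≈ 0.61.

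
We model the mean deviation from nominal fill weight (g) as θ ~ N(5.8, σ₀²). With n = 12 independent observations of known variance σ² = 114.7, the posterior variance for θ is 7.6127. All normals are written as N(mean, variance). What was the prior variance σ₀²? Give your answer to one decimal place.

Posterior precision equals prior precision plus data precision: 1/σ_n² = 1/σ₀² + n/σ².
So 1/σ₀² = 1/7.6127 − 12/114.7 = 0.131359 − 0.104621 = 0.026738.
Hence σ₀² = 1/0.026738 ≈ 37.4.

σ₀² = 37.4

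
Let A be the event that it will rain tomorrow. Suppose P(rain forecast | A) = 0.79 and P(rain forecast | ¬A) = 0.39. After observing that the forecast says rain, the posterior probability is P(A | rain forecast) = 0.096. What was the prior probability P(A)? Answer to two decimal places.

P(A) = 0.05

Bayes' rule in odds form gives O(A|E) = O(A)·[P(E|A)/P(E|¬A)], hence O(A) = O(A|E)/LR.
Posterior odds = 0.096/(1−0.096) = 0.1062. LR = 0.79/0.39 = 2.0256.
Prior odds = 0.1062/2.0256 = 0.0524, so P(A) = 0.0524/(1+0.0524) ≈ 0.05.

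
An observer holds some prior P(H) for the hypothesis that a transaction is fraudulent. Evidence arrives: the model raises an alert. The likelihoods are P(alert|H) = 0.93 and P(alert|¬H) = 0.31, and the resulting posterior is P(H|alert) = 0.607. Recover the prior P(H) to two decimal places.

In odds form, posterior odds = prior odds × likelihood ratio, so prior odds = posterior odds ÷ LR.
Posterior odds = 0.607/(1−0.607) = 1.5445. LR = 0.93/0.31 = 3.0000.
Prior odds = 1.5445/3.0000 = 0.5148, so P(H) = 0.5148/(1+0.5148) ≈ 0.34.

P(H) = 0.34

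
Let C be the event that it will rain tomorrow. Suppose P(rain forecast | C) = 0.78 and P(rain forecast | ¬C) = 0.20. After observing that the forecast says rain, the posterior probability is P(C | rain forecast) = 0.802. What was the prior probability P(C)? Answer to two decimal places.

In odds form, posterior odds = prior odds × likelihood ratio, so prior odds = posterior odds ÷ LR.
Posterior odds = 0.802/(1−0.802) = 4.0505. LR = 0.78/0.20 = 3.9000.
Prior odds = 4.0505/3.9000 = 1.0386, so P(C) = 1.0386/(1+1.0386) ≈ 0.51.

P(C) = 0.51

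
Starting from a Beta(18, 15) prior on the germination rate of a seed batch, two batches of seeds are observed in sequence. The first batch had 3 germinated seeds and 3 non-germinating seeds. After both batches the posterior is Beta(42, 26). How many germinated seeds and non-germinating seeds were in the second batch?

21 germinated seeds and 8 non-germinating seeds

Because Beta–binomial updating is additive in the counts, the combined data contributed (α_post−α_prior, β_post−β_prior) successes and failures.
Total across both batches: 42−18=24 germinated seeds, 26−15=11 non-germinating seeds.
Subtract the first batch: 24−3=21 germinated seeds and 11−3=8 non-germinating seeds.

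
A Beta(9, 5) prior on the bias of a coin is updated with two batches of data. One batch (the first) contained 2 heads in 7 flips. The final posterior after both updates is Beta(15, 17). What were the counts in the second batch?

4 heads and 7 tails

Because Beta–binomial updating is additive in the counts, the combined data contributed (α_post−α_prior, β_post−β_prior) successes and failures.
Total across both batches: 15−9=6 heads, 17−5=12 tails.
Subtract the first batch: 6−2=4 heads and 12−5=7 tails.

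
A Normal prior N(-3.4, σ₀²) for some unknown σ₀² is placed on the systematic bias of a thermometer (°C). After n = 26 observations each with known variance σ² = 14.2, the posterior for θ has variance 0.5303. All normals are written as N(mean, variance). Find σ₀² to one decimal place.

Posterior precision equals prior precision plus data precision: 1/σ_n² = 1/σ₀² + n/σ².
So 1/σ₀² = 1/0.5303 − 26/14.2 = 1.885725 − 1.830986 = 0.054739.
Hence σ₀² = 1/0.054739 ≈ 18.3.

σ₀² = 18.3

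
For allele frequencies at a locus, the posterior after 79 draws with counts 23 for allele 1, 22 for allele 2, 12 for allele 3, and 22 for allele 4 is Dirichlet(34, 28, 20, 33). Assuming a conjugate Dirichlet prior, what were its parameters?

Dirichlet(11, 6, 8, 11)

For a Dirichlet(α) prior with multinomial counts c, the posterior is Dirichlet(α + c) componentwise.
Subtract each count from the matching posterior parameter: 34−23=11, 28−22=6, 20−12=8, 33−22=11.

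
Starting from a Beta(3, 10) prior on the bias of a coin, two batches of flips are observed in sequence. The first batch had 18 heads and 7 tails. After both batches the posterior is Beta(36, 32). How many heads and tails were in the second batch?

15 heads and 15 tails

Sequential conjugate updates are equivalent to a single update on the pooled data, so total successes = posterior α − prior α and total failures = posterior β − prior β.
Total across both batches: 36−3=33 heads, 32−10=22 tails.
Subtract the first batch: 33−18=15 heads and 22−7=15 tails.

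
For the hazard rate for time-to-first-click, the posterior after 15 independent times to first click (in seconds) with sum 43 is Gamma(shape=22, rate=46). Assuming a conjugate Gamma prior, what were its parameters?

Gamma–exponential conjugacy: posterior shape = α + n, posterior rate = β + Σtᵢ.
So α = 22 − 15 = 7 and β = 46 − 43 = 3.

Gamma(shape=7, rate=3)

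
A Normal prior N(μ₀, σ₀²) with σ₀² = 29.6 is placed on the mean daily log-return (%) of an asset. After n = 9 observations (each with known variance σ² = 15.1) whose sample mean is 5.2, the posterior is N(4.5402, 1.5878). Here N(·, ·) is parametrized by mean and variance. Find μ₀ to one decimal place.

μ₀ = -7.1

The posterior mean is a precision-weighted average: μ_n = (τ₀μ₀ + τ_data·x̄)/(τ₀+τ_data), with τ₀=1/σ₀² and τ_data=n/σ².
Here τ₀ = 1/29.6 = 0.033784 and τ_data = 9/15.1 = 0.596026, so τ_n = 0.629810.
Rearranging for μ₀: μ₀ = (μ_n·τ_n − τ_data·x̄)/τ₀ = (4.5402·0.629810 − 0.596026·5.2) / 0.033784 = -0.239872/0.033784 ≈ -7.1.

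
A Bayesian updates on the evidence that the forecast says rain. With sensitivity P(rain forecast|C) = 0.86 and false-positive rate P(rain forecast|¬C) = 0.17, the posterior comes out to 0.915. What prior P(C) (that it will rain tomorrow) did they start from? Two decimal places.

In odds form, posterior odds = prior odds × likelihood ratio, so prior odds = posterior odds ÷ LR.
Posterior odds = 0.915/(1−0.915) = 10.7647. LR = 0.86/0.17 = 5.0588.
Prior odds = 10.7647/5.0588 = 2.1279, so P(C) = 2.1279/(1+2.1279) ≈ 0.68.

P(C) = 0.68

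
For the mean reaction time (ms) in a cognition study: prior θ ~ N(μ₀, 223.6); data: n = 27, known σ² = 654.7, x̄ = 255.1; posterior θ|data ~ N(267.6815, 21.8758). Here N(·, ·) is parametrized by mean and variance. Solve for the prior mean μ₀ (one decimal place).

With known observation variance, the Normal–Normal posterior has precision τ_n = τ₀ + n/σ² and mean μ_n = (τ₀μ₀ + (n/σ²)x̄)/τ_n.
Here τ₀ = 1/223.6 = 0.004472 and τ_data = 27/654.7 = 0.041240, so τ_n = 0.045712.
Rearranging for μ₀: μ₀ = (μ_n·τ_n − τ_data·x̄)/τ₀ = (267.6815·0.045712 − 0.041240·255.1) / 0.004472 = 1.715933/0.004472 ≈ 383.7.

μ₀ = 383.7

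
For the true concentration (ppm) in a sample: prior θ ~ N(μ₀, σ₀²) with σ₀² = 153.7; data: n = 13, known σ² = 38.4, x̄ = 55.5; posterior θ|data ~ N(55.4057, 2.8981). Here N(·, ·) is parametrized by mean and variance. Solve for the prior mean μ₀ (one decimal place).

The posterior mean is a precision-weighted average: μ_n = (τ₀μ₀ + τ_data·x̄)/(τ₀+τ_data), with τ₀=1/σ₀² and τ_data=n/σ².
Here τ₀ = 1/153.7 = 0.006506 and τ_data = 13/38.4 = 0.338542, so τ_n = 0.345048.
Rearranging for μ₀: μ₀ = (μ_n·τ_n − τ_data·x̄)/τ₀ = (55.4057·0.345048 − 0.338542·55.5) / 0.006506 = 0.328545/0.006506 ≈ 50.5.

μ₀ = 50.5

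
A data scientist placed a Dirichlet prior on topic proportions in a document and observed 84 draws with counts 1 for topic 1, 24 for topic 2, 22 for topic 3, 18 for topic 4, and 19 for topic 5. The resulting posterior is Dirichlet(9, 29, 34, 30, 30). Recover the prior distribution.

Dirichlet(8, 5, 12, 12, 11)

For a Dirichlet(α) prior with multinomial counts c, the posterior is Dirichlet(α + c) componentwise.
Subtract each count from the matching posterior parameter: 9−1=8, 29−24=5, 34−22=12, 30−18=12, 30−19=11.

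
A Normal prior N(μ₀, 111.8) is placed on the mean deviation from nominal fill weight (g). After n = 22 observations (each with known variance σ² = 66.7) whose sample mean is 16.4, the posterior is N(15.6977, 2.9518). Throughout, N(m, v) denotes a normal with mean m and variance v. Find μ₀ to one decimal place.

μ₀ = -10.2

With known observation variance, the Normal–Normal posterior has precision τ_n = τ₀ + n/σ² and mean μ_n = (τ₀μ₀ + (n/σ²)x̄)/τ_n.
Here τ₀ = 1/111.8 = 0.008945 and τ_data = 22/66.7 = 0.329835, so τ_n = 0.338780.
Rearranging for μ₀: μ₀ = (μ_n·τ_n − τ_data·x̄)/τ₀ = (15.6977·0.338780 − 0.329835·16.4) / 0.008945 = -0.091227/0.008945 ≈ -10.2.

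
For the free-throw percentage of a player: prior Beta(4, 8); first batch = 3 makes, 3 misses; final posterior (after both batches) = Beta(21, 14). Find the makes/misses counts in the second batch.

Because Beta–binomial updating is additive in the counts, the combined data contributed (α_post−α_prior, β_post−β_prior) successes and failures.
Total across both batches: 21−4=17 makes, 14−8=6 misses.
Subtract the first batch: 17−3=14 makes and 6−3=3 misses.

14 makes and 3 misses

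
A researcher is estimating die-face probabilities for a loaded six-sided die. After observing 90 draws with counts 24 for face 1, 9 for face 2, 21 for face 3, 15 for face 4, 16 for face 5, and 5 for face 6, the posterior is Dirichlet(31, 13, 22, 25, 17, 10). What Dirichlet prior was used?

For a Dirichlet(α) prior with multinomial counts c, the posterior is Dirichlet(α + c) componentwise.
Subtract each count from the matching posterior parameter: 31−24=7, 13−9=4, 22−21=1, 25−15=10, 17−16=1, 10−5=5.

Dirichlet(7, 4, 1, 10, 1, 5)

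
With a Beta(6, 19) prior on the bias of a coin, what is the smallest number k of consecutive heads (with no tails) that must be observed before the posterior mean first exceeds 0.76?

After k heads and 0 tails the posterior is Beta(6+k, 19), with mean (6+k)/(6+19+k).
Set (6+k)/(25+k) > 0.76 and solve: k > (0.76·25 − 6)/(1 − 0.76) = 54.167.
The smallest integer exceeding 54.167 is 55.

k = 55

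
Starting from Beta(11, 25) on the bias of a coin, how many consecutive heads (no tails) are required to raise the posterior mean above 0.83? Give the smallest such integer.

After k heads and 0 tails the posterior is Beta(11+k, 25), with mean (11+k)/(11+25+k).
Set (11+k)/(36+k) > 0.83 and solve: k > (0.83·36 − 11)/(1 − 0.83) = 111.059.
The smallest integer exceeding 111.059 is 112.

k = 112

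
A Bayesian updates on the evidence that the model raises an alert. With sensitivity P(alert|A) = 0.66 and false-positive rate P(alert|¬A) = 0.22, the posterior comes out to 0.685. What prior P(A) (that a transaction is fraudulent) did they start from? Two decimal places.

P(A) = 0.42

In odds form, posterior odds = prior odds × likelihood ratio, so prior odds = posterior odds ÷ LR.
Posterior odds = 0.685/(1−0.685) = 2.1746. LR = 0.66/0.22 = 3.0000.
Prior odds = 2.1746/3.0000 = 0.7249, so P(A) = 0.7249/(1+0.7249) ≈ 0.42.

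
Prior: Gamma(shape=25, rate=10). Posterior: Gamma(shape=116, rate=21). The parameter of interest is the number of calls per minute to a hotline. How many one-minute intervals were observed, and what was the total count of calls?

n = 11 one-minute intervals with total 91 calls

Gamma–Poisson conjugacy: posterior shape = α + Σxᵢ, posterior rate = β + n.
Matching: Σxᵢ = 116 − 25 = 91 and n = 21 − 10 = 11.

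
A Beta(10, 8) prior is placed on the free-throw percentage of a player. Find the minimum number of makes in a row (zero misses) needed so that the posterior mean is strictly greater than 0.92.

k = 83

After k makes and 0 misses the posterior is Beta(10+k, 8), with mean (10+k)/(10+8+k).
Set (10+k)/(18+k) > 0.92 and solve: k > (0.92·18 − 10)/(1 − 0.92) = 82.000.
The smallest integer exceeding 82.000 is 83.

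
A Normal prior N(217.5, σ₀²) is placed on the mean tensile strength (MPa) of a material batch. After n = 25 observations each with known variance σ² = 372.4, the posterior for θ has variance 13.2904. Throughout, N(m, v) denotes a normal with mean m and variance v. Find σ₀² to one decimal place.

σ₀² = 123.3

For the Normal–Normal model with known σ², precisions add: τ_n = τ₀ + n/σ².
So 1/σ₀² = 1/13.2904 − 25/372.4 = 0.075242 − 0.067132 = 0.008110.
Hence σ₀² = 1/0.008110 ≈ 123.3.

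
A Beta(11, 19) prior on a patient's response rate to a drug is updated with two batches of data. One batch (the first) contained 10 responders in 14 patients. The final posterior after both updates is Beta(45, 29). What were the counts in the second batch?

24 responders and 6 non-responders

Sequential conjugate updates are equivalent to a single update on the pooled data, so total successes = posterior α − prior α and total failures = posterior β − prior β.
Total across both batches: 45−11=34 responders, 29−19=10 non-responders.
Subtract the first batch: 34−10=24 responders and 10−4=6 non-responders.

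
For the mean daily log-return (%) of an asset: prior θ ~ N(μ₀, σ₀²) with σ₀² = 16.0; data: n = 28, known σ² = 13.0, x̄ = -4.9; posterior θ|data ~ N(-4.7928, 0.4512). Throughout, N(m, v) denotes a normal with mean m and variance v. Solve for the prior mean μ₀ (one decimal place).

With known observation variance, the Normal–Normal posterior has precision τ_n = τ₀ + n/σ² and mean μ_n = (τ₀μ₀ + (n/σ²)x̄)/τ_n.
Here τ₀ = 1/16.0 = 0.062500 and τ_data = 28/13.0 = 2.153846, so τ_n = 2.216346.
Rearranging for μ₀: μ₀ = (μ_n·τ_n − τ_data·x̄)/τ₀ = (-4.7928·2.216346 − 2.153846·-4.9) / 0.062500 = -0.068658/0.062500 ≈ -1.1.

μ₀ = -1.1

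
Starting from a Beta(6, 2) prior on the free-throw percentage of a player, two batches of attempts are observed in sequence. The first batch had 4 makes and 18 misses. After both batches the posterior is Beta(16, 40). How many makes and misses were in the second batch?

Because Beta–binomial updating is additive in the counts, the combined data contributed (α_post−α_prior, β_post−β_prior) successes and failures.
Total across both batches: 16−6=10 makes, 40−2=38 misses.
Subtract the first batch: 10−4=6 makes and 38−18=20 misses.

6 makes and 20 misses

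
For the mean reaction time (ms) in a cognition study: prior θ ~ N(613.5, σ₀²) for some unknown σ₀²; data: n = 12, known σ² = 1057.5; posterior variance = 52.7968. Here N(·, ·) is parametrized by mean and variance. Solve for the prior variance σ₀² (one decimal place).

For the Normal–Normal model with known σ², precisions add: τ_n = τ₀ + n/σ².
So 1/σ₀² = 1/52.7968 − 12/1057.5 = 0.018941 − 0.011348 = 0.007593.
Hence σ₀² = 1/0.007593 ≈ 131.7.

σ₀² = 131.7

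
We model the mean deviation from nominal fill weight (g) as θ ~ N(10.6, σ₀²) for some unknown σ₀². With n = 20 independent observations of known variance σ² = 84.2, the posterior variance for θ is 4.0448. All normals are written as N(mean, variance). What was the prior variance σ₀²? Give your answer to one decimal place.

σ₀² = 103.1

For the Normal–Normal model with known σ², precisions add: τ_n = τ₀ + n/σ².
So 1/σ₀² = 1/4.0448 − 20/84.2 = 0.247231 − 0.237530 = 0.009701.
Hence σ₀² = 1/0.009701 ≈ 103.1.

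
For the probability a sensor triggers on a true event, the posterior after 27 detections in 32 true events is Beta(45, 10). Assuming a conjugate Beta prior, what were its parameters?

Beta(18, 5)

Under Beta–binomial conjugacy the posterior parameters are (a+s, b+f).
Subtract the data counts: 45−27=18, 10−5=5.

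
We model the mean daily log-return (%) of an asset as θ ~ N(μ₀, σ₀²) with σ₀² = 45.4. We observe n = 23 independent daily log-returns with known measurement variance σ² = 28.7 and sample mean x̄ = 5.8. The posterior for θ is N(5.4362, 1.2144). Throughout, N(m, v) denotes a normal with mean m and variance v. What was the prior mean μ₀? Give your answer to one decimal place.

With known observation variance, the Normal–Normal posterior has precision τ_n = τ₀ + n/σ² and mean μ_n = (τ₀μ₀ + (n/σ²)x̄)/τ_n.
Here τ₀ = 1/45.4 = 0.022026 and τ_data = 23/28.7 = 0.801394, so τ_n = 0.823420.
Rearranging for μ₀: μ₀ = (μ_n·τ_n − τ_data·x̄)/τ₀ = (5.4362·0.823420 − 0.801394·5.8) / 0.022026 = -0.171809/0.022026 ≈ -7.8.

μ₀ = -7.8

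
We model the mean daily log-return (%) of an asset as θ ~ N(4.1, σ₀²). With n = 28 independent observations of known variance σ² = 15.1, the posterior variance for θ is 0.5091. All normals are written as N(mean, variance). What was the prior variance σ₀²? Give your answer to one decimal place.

Posterior precision equals prior precision plus data precision: 1/σ_n² = 1/σ₀² + n/σ².
So 1/σ₀² = 1/0.5091 − 28/15.1 = 1.964251 − 1.854305 = 0.109946.
Hence σ₀² = 1/0.109946 ≈ 9.1.

σ₀² = 9.1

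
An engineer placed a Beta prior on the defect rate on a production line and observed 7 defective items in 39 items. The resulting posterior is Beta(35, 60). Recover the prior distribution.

Beta is conjugate to the binomial likelihood: posterior = Beta(a+s, b+f).
So a = 35 − 7 = 28 and b = 60 − 32 = 28.

Beta(28, 28)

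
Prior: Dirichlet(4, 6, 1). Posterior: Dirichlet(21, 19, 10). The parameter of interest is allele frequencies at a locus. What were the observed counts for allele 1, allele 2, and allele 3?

For a Dirichlet(α) prior with multinomial counts c, the posterior is Dirichlet(α + c) componentwise.
Counts are posterior − prior componentwise: 21−4=17, 19−6=13, 10−1=9.

counts (17, 13, 9)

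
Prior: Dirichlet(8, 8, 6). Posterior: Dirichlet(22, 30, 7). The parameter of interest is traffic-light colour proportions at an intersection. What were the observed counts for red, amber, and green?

counts (14, 22, 1)

For a Dirichlet(α) prior with multinomial counts c, the posterior is Dirichlet(α + c) componentwise.
Counts are posterior − prior componentwise: 22−8=14, 30−8=22, 7−6=1.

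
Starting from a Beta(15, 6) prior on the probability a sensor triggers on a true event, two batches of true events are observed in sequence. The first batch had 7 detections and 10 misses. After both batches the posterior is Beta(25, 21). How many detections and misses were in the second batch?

Sequential conjugate updates are equivalent to a single update on the pooled data, so total successes = posterior α − prior α and total failures = posterior β − prior β.
Total across both batches: 25−15=10 detections, 21−6=15 misses.
Subtract the first batch: 10−7=3 detections and 15−10=5 misses.

3 detections and 5 misses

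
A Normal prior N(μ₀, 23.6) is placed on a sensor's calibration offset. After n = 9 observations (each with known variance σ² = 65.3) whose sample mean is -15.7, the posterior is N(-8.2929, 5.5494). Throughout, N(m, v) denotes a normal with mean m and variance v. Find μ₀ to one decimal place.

μ₀ = 15.8

The posterior mean is a precision-weighted average: μ_n = (τ₀μ₀ + τ_data·x̄)/(τ₀+τ_data), with τ₀=1/σ₀² and τ_data=n/σ².
Here τ₀ = 1/23.6 = 0.042373 and τ_data = 9/65.3 = 0.137825, so τ_n = 0.180198.
Rearranging for μ₀: μ₀ = (μ_n·τ_n − τ_data·x̄)/τ₀ = (-8.2929·0.180198 − 0.137825·-15.7) / 0.042373 = 0.669489/0.042373 ≈ 15.8.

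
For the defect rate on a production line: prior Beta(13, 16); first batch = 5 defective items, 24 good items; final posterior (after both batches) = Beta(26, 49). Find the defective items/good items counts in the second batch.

Sequential conjugate updates are equivalent to a single update on the pooled data, so total successes = posterior α − prior α and total failures = posterior β − prior β.
Total across both batches: 26−13=13 defective items, 49−16=33 good items.
Subtract the first batch: 13−5=8 defective items and 33−24=9 good items.

8 defective items and 9 good items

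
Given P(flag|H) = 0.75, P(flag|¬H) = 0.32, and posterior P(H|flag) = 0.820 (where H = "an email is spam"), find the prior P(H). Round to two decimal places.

Bayes' rule in odds form gives O(H|E) = O(H)·[P(E|H)/P(E|¬H)], hence O(H) = O(H|E)/LR.
Posterior odds = 0.820/(1−0.820) = 4.5556. LR = 0.75/0.32 = 2.3438.
Prior odds = 4.5556/2.3438 = 1.9437, so P(H) = 1.9437/(1+1.9437) ≈ 0.66.

P(H) = 0.66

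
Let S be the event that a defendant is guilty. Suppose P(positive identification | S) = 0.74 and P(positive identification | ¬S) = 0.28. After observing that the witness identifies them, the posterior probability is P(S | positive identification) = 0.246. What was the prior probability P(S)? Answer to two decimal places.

P(S) = 0.11

In odds form, posterior odds = prior odds × likelihood ratio, so prior odds = posterior odds ÷ LR.
Posterior odds = 0.246/(1−0.246) = 0.3263. LR = 0.74/0.28 = 2.6429.
Prior odds = 0.3263/2.6429 = 0.1235, so P(S) = 0.1235/(1+0.1235) ≈ 0.11.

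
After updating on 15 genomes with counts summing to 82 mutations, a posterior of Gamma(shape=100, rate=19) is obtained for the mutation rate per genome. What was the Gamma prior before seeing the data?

Gamma(shape=18, rate=4)

A Gamma(α, β) prior (rate parametrization) on a Poisson rate with n observations summing to S gives posterior Gamma(α+S, β+n).
So α = 100 − 82 = 18 and β = 19 − 15 = 4.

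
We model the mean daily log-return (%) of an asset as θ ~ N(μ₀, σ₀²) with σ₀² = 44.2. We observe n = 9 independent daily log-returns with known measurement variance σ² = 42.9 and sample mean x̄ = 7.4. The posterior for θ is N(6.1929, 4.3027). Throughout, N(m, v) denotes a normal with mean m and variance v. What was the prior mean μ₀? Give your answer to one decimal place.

μ₀ = -5.0

The posterior mean is a precision-weighted average: μ_n = (τ₀μ₀ + τ_data·x̄)/(τ₀+τ_data), with τ₀=1/σ₀² and τ_data=n/σ².
Here τ₀ = 1/44.2 = 0.022624 and τ_data = 9/42.9 = 0.209790, so τ_n = 0.232414.
Rearranging for μ₀: μ₀ = (μ_n·τ_n − τ_data·x̄)/τ₀ = (6.1929·0.232414 − 0.209790·7.4) / 0.022624 = -0.113129/0.022624 ≈ -5.0.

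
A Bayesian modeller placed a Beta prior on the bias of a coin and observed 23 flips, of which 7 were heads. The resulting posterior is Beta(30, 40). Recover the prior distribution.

A Beta(α, β) prior with s successes and f failures in binomial data gives a Beta(α+s, β+f) posterior.
So α = 30 − 7 = 23 and β = 40 − 16 = 24.

Beta(23, 24)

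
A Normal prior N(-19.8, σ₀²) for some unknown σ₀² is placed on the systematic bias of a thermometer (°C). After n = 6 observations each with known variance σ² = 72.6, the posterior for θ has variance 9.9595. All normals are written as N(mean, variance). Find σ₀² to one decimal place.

Posterior precision equals prior precision plus data precision: 1/σ_n² = 1/σ₀² + n/σ².
So 1/σ₀² = 1/9.9595 − 6/72.6 = 0.100407 − 0.082645 = 0.017762.
Hence σ₀² = 1/0.017762 ≈ 56.3.

σ₀² = 56.3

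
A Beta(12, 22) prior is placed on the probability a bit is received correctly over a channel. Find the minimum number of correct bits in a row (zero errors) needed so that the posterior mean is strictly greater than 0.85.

After k correct bits and 0 errors the posterior is Beta(12+k, 22), with mean (12+k)/(12+22+k).
Set (12+k)/(34+k) > 0.85 and solve: k > (0.85·34 − 12)/(1 − 0.85) = 112.667.
The smallest integer exceeding 112.667 is 113.

k = 113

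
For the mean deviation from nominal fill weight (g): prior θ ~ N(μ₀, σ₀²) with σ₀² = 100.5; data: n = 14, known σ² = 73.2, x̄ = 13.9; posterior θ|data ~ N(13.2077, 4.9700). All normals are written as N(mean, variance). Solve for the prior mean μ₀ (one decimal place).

The posterior mean is a precision-weighted average: μ_n = (τ₀μ₀ + τ_data·x̄)/(τ₀+τ_data), with τ₀=1/σ₀² and τ_data=n/σ².
Here τ₀ = 1/100.5 = 0.009950 and τ_data = 14/73.2 = 0.191257, so τ_n = 0.201207.
Rearranging for μ₀: μ₀ = (μ_n·τ_n − τ_data·x̄)/τ₀ = (13.2077·0.201207 − 0.191257·13.9) / 0.009950 = -0.000991/0.009950 ≈ -0.1.

μ₀ = -0.1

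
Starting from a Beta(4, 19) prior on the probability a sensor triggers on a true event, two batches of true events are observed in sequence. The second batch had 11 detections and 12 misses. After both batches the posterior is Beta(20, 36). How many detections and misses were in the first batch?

5 detections and 5 misses

Sequential conjugate updates are equivalent to a single update on the pooled data, so total successes = posterior α − prior α and total failures = posterior β − prior β.
Total across both batches: 20−4=16 detections, 36−19=17 misses.
Subtract the second batch: 16−11=5 detections and 17−12=5 misses.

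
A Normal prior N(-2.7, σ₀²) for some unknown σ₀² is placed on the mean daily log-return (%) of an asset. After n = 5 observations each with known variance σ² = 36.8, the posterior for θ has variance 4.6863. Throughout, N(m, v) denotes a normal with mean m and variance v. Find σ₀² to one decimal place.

σ₀² = 12.9

For the Normal–Normal model with known σ², precisions add: τ_n = τ₀ + n/σ².
So 1/σ₀² = 1/4.6863 − 5/36.8 = 0.213388 − 0.135870 = 0.077518.
Hence σ₀² = 1/0.077518 ≈ 12.9.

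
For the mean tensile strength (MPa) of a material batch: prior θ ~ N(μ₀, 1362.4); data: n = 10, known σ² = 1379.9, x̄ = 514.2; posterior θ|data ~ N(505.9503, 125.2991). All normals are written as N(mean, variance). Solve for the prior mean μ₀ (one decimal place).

μ₀ = 424.5

The posterior mean is a precision-weighted average: μ_n = (τ₀μ₀ + τ_data·x̄)/(τ₀+τ_data), with τ₀=1/σ₀² and τ_data=n/σ².
Here τ₀ = 1/1362.4 = 0.000734 and τ_data = 10/1379.9 = 0.007247, so τ_n = 0.007981.
Rearranging for μ₀: μ₀ = (μ_n·τ_n − τ_data·x̄)/τ₀ = (505.9503·0.007981 − 0.007247·514.2) / 0.000734 = 0.311582/0.000734 ≈ 424.5.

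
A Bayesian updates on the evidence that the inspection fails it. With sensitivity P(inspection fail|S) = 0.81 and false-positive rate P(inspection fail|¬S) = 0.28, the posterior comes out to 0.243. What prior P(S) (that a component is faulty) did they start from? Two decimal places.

P(S) = 0.10

Bayes' rule in odds form gives O(S|E) = O(S)·[P(E|S)/P(E|¬S)], hence O(S) = O(S|E)/LR.
Posterior odds = 0.243/(1−0.243) = 0.3210. LR = 0.81/0.28 = 2.8929.
Prior odds = 0.3210/2.8929 = 0.1110, so P(S) = 0.1110/(1+0.1110) ≈ 0.10.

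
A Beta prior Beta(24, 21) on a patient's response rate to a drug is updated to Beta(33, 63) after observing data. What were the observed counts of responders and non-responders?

Beta is conjugate to the binomial likelihood: posterior = Beta(α+s, β+f).
So s = 33 − 24 = 9 and f = 63 − 21 = 42.

9 responders and 42 non-responders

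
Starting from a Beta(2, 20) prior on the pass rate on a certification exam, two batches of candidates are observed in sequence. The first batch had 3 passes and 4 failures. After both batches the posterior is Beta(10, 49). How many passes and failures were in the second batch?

Sequential conjugate updates are equivalent to a single update on the pooled data, so total successes = posterior α − prior α and total failures = posterior β − prior β.
Total across both batches: 10−2=8 passes, 49−20=29 failures.
Subtract the first batch: 8−3=5 passes and 29−4=25 failures.

5 passes and 25 failures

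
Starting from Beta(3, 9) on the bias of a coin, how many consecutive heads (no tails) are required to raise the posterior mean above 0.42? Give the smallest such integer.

k = 4

After k heads and 0 tails the posterior is Beta(3+k, 9), with mean (3+k)/(3+9+k).
Set (3+k)/(12+k) > 0.42 and solve: k > (0.42·12 − 3)/(1 − 0.42) = 3.517.
The smallest integer exceeding 3.517 is 4.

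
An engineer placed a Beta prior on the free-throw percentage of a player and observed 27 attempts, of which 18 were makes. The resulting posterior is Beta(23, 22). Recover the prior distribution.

A Beta(α, β) prior with s successes and f failures in binomial data gives a Beta(α+s, β+f) posterior.
So α = 23 − 18 = 5 and β = 22 − 9 = 13.

Beta(5, 13)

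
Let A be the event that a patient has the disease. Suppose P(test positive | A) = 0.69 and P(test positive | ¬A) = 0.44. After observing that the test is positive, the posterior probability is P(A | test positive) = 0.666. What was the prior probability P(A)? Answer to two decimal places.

P(A) = 0.56

In odds form, posterior odds = prior odds × likelihood ratio, so prior odds = posterior odds ÷ LR.
Posterior odds = 0.666/(1−0.666) = 1.9940. LR = 0.69/0.44 = 1.5682.
Prior odds = 1.9940/1.5682 = 1.2715, so P(A) = 1.2715/(1+1.2715) ≈ 0.56.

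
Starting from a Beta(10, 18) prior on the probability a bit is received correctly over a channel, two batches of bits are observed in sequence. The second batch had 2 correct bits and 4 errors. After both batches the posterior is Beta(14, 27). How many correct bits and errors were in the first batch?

Because Beta–binomial updating is additive in the counts, the combined data contributed (α_post−α_prior, β_post−β_prior) successes and failures.
Total across both batches: 14−10=4 correct bits, 27−18=9 errors.
Subtract the second batch: 4−2=2 correct bits and 9−4=5 errors.

2 correct bits and 5 errors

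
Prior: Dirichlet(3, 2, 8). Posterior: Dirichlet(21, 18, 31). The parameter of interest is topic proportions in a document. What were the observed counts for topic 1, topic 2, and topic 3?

counts (18, 16, 23)

For a Dirichlet(α) prior with multinomial counts c, the posterior is Dirichlet(α + c) componentwise.
Counts are posterior − prior componentwise: 21−3=18, 18−2=16, 31−8=23.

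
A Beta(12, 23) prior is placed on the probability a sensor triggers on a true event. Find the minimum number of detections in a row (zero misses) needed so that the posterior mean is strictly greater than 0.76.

After k detections and 0 misses the posterior is Beta(12+k, 23), with mean (12+k)/(12+23+k).
Set (12+k)/(35+k) > 0.76 and solve: k > (0.76·35 − 12)/(1 − 0.76) = 60.833.
The smallest integer exceeding 60.833 is 61.

k = 61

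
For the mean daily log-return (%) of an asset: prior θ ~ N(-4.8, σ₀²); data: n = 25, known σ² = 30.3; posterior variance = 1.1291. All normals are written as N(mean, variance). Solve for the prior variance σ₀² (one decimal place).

σ₀² = 16.5

For the Normal–Normal model with known σ², precisions add: τ_n = τ₀ + n/σ².
So 1/σ₀² = 1/1.1291 − 25/30.3 = 0.885661 − 0.825083 = 0.060578.
Hence σ₀² = 1/0.060578 ≈ 16.5.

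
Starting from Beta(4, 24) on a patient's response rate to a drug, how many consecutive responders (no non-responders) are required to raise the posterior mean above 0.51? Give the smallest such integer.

k = 21

After k responders and 0 non-responders the posterior is Beta(4+k, 24), with mean (4+k)/(4+24+k).
Set (4+k)/(28+k) > 0.51 and solve: k > (0.51·28 − 4)/(1 − 0.51) = 20.980.
The smallest integer exceeding 20.980 is 21, and checking k=21: (25)/(49) = 0.5102 > 0.51.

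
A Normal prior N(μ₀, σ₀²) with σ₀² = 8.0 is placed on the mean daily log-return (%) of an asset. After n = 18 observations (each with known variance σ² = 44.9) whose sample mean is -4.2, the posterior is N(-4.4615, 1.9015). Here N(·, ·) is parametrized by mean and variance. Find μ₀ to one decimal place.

The posterior mean is a precision-weighted average: μ_n = (τ₀μ₀ + τ_data·x̄)/(τ₀+τ_data), with τ₀=1/σ₀² and τ_data=n/σ².
Here τ₀ = 1/8.0 = 0.125000 and τ_data = 18/44.9 = 0.400891, so τ_n = 0.525891.
Rearranging for μ₀: μ₀ = (μ_n·τ_n − τ_data·x̄)/τ₀ = (-4.4615·0.525891 − 0.400891·-4.2) / 0.125000 = -0.662520/0.125000 ≈ -5.3.

μ₀ = -5.3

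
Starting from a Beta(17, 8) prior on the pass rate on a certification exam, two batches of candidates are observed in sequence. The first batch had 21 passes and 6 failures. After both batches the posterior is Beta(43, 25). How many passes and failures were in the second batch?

Because Beta–binomial updating is additive in the counts, the combined data contributed (α_post−α_prior, β_post−β_prior) successes and failures.
Total across both batches: 43−17=26 passes, 25−8=17 failures.
Subtract the first batch: 26−21=5 passes and 17−6=11 failures.

5 passes and 11 failures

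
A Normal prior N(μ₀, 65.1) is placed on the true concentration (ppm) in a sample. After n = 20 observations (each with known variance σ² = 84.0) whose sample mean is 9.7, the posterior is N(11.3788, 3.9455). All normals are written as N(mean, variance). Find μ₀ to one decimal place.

The posterior mean is a precision-weighted average: μ_n = (τ₀μ₀ + τ_data·x̄)/(τ₀+τ_data), with τ₀=1/σ₀² and τ_data=n/σ².
Here τ₀ = 1/65.1 = 0.015361 and τ_data = 20/84.0 = 0.238095, so τ_n = 0.253456.
Rearranging for μ₀: μ₀ = (μ_n·τ_n − τ_data·x̄)/τ₀ = (11.3788·0.253456 − 0.238095·9.7) / 0.015361 = 0.574504/0.015361 ≈ 37.4.

μ₀ = 37.4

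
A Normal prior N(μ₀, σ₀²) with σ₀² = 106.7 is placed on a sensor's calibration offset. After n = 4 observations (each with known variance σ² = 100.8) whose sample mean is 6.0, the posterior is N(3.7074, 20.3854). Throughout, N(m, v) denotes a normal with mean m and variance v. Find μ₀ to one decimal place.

With known observation variance, the Normal–Normal posterior has precision τ_n = τ₀ + n/σ² and mean μ_n = (τ₀μ₀ + (n/σ²)x̄)/τ_n.
Here τ₀ = 1/106.7 = 0.009372 and τ_data = 4/100.8 = 0.039683, so τ_n = 0.049055.
Rearranging for μ₀: μ₀ = (μ_n·τ_n − τ_data·x̄)/τ₀ = (3.7074·0.049055 − 0.039683·6.0) / 0.009372 = -0.056231/0.009372 ≈ -6.0.

μ₀ = -6.0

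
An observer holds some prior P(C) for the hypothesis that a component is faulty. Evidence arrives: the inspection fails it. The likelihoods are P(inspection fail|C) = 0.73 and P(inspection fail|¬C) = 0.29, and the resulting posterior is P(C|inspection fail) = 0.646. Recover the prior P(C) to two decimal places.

Bayes' rule in odds form gives O(C|E) = O(C)·[P(E|C)/P(E|¬C)], hence O(C) = O(C|E)/LR.
Posterior odds = 0.646/(1−0.646) = 1.8249. LR = 0.73/0.29 = 2.5172.
Prior odds = 1.8249/2.5172 = 0.7250, so P(C) = 0.7250/(1+0.7250) ≈ 0.42.

P(C) = 0.42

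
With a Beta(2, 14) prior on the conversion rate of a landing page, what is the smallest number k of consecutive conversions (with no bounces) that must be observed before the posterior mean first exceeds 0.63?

k = 22

After k conversions and 0 bounces the posterior is Beta(2+k, 14), with mean (2+k)/(2+14+k).
Set (2+k)/(16+k) > 0.63 and solve: k > (0.63·16 − 2)/(1 − 0.63) = 21.838.
The smallest integer exceeding 21.838 is 22.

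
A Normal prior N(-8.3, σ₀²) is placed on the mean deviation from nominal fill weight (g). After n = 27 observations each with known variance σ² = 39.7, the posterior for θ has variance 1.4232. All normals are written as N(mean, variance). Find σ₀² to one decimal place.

σ₀² = 44.4

Posterior precision equals prior precision plus data precision: 1/σ_n² = 1/σ₀² + n/σ².
So 1/σ₀² = 1/1.4232 − 27/39.7 = 0.702642 − 0.680101 = 0.022541.
Hence σ₀² = 1/0.022541 ≈ 44.4.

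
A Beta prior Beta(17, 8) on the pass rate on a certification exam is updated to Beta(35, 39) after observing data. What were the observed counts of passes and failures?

Under Beta–binomial conjugacy the posterior parameters are (a+s, b+f).
Match parameters: s=35−17=18, f=39−8=31.

18 passes and 31 failures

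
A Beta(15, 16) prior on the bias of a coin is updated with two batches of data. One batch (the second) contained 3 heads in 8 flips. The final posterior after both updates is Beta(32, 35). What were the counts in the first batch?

Because Beta–binomial updating is additive in the counts, the combined data contributed (α_post−α_prior, β_post−β_prior) successes and failures.
Total across both batches: 32−15=17 heads, 35−16=19 tails.
Subtract the second batch: 17−3=14 heads and 19−5=14 tails.

14 heads and 14 tails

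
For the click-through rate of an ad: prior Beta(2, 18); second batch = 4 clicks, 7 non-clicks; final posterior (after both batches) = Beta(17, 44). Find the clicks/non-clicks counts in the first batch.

Sequential conjugate updates are equivalent to a single update on the pooled data, so total successes = posterior α − prior α and total failures = posterior β − prior β.
Total across both batches: 17−2=15 clicks, 44−18=26 non-clicks.
Subtract the second batch: 15−4=11 clicks and 26−7=19 non-clicks.

11 clicks and 19 non-clicks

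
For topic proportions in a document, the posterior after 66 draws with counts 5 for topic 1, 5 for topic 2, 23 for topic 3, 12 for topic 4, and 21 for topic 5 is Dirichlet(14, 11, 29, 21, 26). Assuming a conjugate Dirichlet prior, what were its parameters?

Dirichlet(9, 6, 6, 9, 5)

For a Dirichlet(α) prior with multinomial counts c, the posterior is Dirichlet(α + c) componentwise.
Subtract each count from the matching posterior parameter: 14−5=9, 11−5=6, 29−23=6, 21−12=9, 26−21=5.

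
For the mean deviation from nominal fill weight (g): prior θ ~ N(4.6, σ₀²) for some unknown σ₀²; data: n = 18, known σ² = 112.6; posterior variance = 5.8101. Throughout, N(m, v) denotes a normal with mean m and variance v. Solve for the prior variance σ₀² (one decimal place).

σ₀² = 81.6

Posterior precision equals prior precision plus data precision: 1/σ_n² = 1/σ₀² + n/σ².
So 1/σ₀² = 1/5.8101 − 18/112.6 = 0.172114 − 0.159858 = 0.012256.
Hence σ₀² = 1/0.012256 ≈ 81.6.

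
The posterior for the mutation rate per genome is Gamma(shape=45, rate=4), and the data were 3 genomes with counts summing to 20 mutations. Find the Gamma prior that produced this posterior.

Gamma(shape=25, rate=1)

Gamma–Poisson conjugacy: posterior shape = α + Σxᵢ, posterior rate = β + n.
So α = 45 − 20 = 25 and β = 4 − 3 = 1.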